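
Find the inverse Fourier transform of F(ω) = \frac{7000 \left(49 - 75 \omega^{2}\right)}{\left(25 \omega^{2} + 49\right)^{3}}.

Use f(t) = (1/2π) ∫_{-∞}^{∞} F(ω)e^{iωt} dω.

f(t) = 2 t^{2} e^{- \frac{7 \left|{t}\right|}{5}}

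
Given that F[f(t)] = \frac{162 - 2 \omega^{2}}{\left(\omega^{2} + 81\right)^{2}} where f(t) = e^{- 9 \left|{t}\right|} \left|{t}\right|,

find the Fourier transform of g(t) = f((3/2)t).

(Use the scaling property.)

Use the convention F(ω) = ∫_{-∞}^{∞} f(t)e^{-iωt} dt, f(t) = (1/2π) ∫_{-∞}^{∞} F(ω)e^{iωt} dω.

F[g](ω) = \frac{12 \left(729 - 4 \omega^{2}\right)}{\left(4 \omega^{2} + 729\right)^{2}}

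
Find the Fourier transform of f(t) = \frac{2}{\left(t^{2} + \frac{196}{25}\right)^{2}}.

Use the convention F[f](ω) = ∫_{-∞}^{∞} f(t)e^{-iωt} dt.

F(ω) = \frac{25 \pi \left(14 \left|{\omega}\right| + 5\right) e^{- \frac{14 \left|{\omega}\right|}{5}}}{2744}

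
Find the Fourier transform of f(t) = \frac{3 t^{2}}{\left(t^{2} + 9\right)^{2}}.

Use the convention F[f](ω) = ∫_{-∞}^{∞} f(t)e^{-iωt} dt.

F(ω) = \frac{\pi \left(1 - 3 \left|{\omega}\right|\right) e^{- 3 \left|{\omega}\right|}}{2}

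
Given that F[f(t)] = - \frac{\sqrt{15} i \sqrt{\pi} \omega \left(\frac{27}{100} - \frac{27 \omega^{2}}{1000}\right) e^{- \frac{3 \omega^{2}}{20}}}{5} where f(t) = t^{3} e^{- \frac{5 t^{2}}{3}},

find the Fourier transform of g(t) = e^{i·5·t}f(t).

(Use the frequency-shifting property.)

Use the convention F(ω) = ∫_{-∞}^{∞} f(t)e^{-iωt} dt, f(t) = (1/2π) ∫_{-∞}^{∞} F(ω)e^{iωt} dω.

F[g](ω) = \frac{27 \sqrt{15} i \sqrt{\pi} \left(\omega - 5\right) \left(\left(\omega - 5\right)^{2} - 10\right) e^{- \frac{3 \left(\omega - 5\right)^{2}}{20}}}{5000}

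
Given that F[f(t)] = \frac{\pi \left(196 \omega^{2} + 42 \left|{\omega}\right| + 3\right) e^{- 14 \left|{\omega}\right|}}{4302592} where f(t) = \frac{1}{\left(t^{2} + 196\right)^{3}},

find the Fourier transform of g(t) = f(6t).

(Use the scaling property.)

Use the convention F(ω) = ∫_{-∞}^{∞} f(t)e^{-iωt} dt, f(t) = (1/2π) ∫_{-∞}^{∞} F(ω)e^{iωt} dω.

F[g](ω) = \frac{\pi \left(49 \omega^{2} + 63 \left|{\omega}\right| + 27\right) e^{- \frac{7 \left|{\omega}\right|}{3}}}{232339968}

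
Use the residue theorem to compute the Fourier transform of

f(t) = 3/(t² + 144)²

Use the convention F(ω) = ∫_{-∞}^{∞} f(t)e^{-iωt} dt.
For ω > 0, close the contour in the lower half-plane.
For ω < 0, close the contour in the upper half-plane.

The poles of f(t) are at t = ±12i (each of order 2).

Let g(z) = f(z)e^{-iωz}; for large |z| the factor e^{-iωz} decays in the lower half-plane when ω > 0 and in the upper half-plane when ω < 0.

Case ω > 0 (lower half-plane, clockwise contour ⇒ F(ω) = -2πi·ΣRes):
  Res_{z = - 12 i} g(z) = \frac{i \left(12 \omega + 1\right) e^{- 12 \omega}}{2304} (pole of order 2)
  F(ω) = -2πi·ΣRes = \frac{\pi \left(12 \omega + 1\right) e^{- 12 \omega}}{1152}

Case ω < 0 (upper half-plane, counterclockwise contour ⇒ F(ω) = +2πi·ΣRes):
  Res_{z = 12 i} g(z) = \frac{i \left(12 \omega - 1\right) e^{12 \omega}}{2304} (pole of order 2)
  F(ω) = 2πi·ΣRes = \frac{\pi \left(1 - 12 \omega\right) e^{12 \omega}}{1152}

Both cases combine into a single formula in |ω|:

F(ω) = \frac{\pi \left(12 \left|{\omega}\right| + 1\right) e^{- 12 \left|{\omega}\right|}}{1152}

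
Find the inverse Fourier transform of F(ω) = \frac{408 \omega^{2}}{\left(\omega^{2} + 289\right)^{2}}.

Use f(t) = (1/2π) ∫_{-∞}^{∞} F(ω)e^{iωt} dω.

f(t) = 6 \left(1 - 17 \left|{t}\right|\right) e^{- 17 \left|{t}\right|}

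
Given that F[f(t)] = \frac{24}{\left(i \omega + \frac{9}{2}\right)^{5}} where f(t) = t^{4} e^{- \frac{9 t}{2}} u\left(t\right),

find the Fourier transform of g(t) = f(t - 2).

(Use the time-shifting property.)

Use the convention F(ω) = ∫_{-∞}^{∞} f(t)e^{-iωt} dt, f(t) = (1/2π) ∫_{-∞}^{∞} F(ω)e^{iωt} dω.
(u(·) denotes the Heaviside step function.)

F[g](ω) = \frac{768 e^{- 2 i \omega}}{\left(2 i \omega + 9\right)^{5}}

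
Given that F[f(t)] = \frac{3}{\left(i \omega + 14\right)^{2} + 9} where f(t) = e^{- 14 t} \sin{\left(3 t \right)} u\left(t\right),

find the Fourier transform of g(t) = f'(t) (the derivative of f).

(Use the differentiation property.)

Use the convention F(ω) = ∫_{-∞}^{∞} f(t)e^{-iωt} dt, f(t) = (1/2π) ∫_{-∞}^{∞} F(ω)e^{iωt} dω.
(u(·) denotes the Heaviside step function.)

F[g](ω) = \frac{3 i \omega}{\left(i \omega + 14\right)^{2} + 9}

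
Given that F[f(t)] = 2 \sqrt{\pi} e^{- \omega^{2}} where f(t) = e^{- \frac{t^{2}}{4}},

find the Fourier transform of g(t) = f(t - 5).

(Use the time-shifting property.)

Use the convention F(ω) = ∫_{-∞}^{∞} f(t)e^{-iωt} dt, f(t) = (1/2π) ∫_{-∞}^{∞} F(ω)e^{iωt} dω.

F[g](ω) = 2 \sqrt{\pi} e^{- \omega \left(\omega + 5 i\right)}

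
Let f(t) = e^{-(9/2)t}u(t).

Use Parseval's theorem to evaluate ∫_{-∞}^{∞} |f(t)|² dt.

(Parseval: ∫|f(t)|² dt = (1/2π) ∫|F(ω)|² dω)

∫|f(t)|² dt = \frac{1}{9}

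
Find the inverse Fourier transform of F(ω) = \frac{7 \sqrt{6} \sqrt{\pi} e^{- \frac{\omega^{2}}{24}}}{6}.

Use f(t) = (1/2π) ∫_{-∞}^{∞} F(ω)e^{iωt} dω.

f(t) = 7 e^{- 6 t^{2}}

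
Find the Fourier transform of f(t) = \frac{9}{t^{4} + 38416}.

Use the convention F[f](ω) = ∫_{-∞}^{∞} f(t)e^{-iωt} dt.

F(ω) = \frac{9 \pi e^{- 7 \sqrt{2} \left|{\omega}\right|} \sin{\left(7 \sqrt{2} \left|{\omega}\right| + \frac{\pi}{4} \right)}}{2744}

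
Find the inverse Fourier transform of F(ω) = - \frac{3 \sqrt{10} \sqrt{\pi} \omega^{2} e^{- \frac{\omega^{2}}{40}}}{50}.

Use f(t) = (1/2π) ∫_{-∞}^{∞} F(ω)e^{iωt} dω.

f(t) = 6 \left(40 t^{2} - 2\right) e^{- 10 t^{2}}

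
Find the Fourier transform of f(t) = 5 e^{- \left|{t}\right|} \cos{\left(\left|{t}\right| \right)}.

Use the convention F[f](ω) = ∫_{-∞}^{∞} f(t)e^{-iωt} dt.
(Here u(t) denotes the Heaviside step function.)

F(ω) = \frac{10 \left(\omega^{2} + 2\right)}{\omega^{4} + 4}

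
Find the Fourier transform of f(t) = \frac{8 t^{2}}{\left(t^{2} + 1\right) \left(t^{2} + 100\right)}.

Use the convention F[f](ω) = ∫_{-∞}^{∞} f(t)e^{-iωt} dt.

F(ω) = \frac{8 \pi \left(10 - e^{9 \left|{\omega}\right|}\right) e^{- 10 \left|{\omega}\right|}}{99}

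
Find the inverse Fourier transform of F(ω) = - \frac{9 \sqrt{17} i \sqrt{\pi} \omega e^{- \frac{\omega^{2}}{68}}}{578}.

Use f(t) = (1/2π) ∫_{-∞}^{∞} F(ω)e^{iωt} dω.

f(t) = 9 t e^{- 17 t^{2}}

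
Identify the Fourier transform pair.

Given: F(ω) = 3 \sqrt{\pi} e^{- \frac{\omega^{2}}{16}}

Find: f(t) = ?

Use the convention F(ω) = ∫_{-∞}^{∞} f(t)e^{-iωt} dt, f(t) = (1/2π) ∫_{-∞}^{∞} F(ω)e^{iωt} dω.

f(t) = 6 e^{- 4 t^{2}}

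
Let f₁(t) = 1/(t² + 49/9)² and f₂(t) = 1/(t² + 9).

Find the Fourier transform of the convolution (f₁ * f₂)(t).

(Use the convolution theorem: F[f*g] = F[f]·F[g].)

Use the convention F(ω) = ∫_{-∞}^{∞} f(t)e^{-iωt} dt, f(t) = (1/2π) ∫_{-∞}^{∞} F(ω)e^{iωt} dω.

F[f₁*f₂](ω) = \frac{3 \pi^{2} \left(7 \left|{\omega}\right| + 3\right) e^{- \frac{16 \left|{\omega}\right|}{3}}}{686}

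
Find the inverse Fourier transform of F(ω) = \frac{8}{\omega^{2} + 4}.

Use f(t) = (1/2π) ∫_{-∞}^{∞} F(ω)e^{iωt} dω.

f(t) = 2 e^{- 2 \left|{t}\right|}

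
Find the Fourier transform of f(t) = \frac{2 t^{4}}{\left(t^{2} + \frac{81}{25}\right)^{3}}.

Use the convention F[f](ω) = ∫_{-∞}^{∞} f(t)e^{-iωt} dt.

F(ω) = \frac{\pi \left(27 \omega^{2} - 75 \left|{\omega}\right| + 25\right) e^{- \frac{9 \left|{\omega}\right|}{5}}}{60}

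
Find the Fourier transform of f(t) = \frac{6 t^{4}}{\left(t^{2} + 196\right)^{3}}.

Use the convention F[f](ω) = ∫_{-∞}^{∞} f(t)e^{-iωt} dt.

F(ω) = \frac{3 \pi \left(196 \omega^{2} - 70 \left|{\omega}\right| + 3\right) e^{- 14 \left|{\omega}\right|}}{56}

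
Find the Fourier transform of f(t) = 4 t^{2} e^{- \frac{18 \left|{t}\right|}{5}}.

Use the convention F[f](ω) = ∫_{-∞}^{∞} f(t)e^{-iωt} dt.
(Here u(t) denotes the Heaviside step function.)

F(ω) = \frac{108000 \left(108 - 25 \omega^{2}\right)}{\left(25 \omega^{2} + 324\right)^{3}}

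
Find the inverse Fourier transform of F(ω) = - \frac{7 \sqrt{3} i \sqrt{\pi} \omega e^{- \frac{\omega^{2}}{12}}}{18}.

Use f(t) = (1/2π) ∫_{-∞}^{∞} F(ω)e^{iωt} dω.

f(t) = 7 t e^{- 3 t^{2}}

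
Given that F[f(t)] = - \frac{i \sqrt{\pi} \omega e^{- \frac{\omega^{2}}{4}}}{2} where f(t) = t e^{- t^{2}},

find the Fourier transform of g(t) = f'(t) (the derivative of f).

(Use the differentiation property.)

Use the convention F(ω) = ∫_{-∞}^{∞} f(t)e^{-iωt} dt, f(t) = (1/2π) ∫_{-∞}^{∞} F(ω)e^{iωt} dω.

F[g](ω) = \frac{\sqrt{\pi} \omega^{2} e^{- \frac{\omega^{2}}{4}}}{2}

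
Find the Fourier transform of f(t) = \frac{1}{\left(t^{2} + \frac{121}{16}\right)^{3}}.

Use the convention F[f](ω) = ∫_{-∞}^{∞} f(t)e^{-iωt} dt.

F(ω) = \frac{8 \pi \left(121 \omega^{2} + 132 \left|{\omega}\right| + 48\right) e^{- \frac{11 \left|{\omega}\right|}{4}}}{161051}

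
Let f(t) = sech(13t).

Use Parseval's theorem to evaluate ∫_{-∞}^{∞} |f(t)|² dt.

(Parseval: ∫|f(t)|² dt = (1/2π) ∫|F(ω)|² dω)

∫|f(t)|² dt = \frac{2}{13}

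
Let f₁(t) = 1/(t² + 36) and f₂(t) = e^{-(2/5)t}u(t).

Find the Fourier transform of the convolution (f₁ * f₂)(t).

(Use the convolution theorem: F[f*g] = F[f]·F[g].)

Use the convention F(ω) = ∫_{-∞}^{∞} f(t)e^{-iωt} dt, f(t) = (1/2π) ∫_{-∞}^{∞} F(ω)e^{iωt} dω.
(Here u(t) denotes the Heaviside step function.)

F[f₁*f₂](ω) = \frac{5 \pi e^{- 6 \left|{\omega}\right|}}{6 \left(5 i \omega + 2\right)}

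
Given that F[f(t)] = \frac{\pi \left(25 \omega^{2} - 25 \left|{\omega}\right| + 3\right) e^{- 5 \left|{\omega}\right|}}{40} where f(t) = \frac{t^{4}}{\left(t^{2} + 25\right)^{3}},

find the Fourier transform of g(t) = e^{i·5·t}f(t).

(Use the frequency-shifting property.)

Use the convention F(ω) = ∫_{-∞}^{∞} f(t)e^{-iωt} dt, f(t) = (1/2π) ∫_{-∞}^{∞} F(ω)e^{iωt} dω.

F[g](ω) = \frac{\pi \left(25 \left(\omega - 5\right)^{2} - 25 \left|{\omega - 5}\right| + 3\right) e^{- 5 \left|{\omega - 5}\right|}}{40}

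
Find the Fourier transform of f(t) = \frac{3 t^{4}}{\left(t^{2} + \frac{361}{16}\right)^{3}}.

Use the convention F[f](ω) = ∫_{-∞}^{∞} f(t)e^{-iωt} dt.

F(ω) = \frac{3 \pi \left(361 \omega^{2} - 380 \left|{\omega}\right| + 48\right) e^{- \frac{19 \left|{\omega}\right|}{4}}}{608}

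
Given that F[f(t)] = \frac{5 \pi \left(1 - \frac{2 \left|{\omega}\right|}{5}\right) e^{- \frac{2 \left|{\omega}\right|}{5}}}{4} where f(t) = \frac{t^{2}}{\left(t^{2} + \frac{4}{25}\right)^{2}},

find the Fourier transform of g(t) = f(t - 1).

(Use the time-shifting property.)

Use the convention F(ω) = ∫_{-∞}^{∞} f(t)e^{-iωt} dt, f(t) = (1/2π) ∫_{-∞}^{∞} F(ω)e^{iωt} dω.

F[g](ω) = \frac{\pi \left(5 - 2 \left|{\omega}\right|\right) e^{- i \omega - \frac{2 \left|{\omega}\right|}{5}}}{4}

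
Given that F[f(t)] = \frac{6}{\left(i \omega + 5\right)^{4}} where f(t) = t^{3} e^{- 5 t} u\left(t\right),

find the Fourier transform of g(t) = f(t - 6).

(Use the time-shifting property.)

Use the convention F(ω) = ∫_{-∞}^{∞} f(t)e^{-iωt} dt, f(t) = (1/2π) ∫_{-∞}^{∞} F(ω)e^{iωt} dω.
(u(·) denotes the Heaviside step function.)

F[g](ω) = \frac{6 e^{- 6 i \omega}}{\left(i \omega + 5\right)^{4}}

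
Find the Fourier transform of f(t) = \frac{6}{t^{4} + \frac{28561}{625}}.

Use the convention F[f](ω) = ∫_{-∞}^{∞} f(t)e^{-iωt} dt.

F(ω) = \frac{750 \pi e^{- \frac{13 \sqrt{2} \left|{\omega}\right|}{10}} \sin{\left(\frac{13 \sqrt{2} \left|{\omega}\right|}{10} + \frac{\pi}{4} \right)}}{2197}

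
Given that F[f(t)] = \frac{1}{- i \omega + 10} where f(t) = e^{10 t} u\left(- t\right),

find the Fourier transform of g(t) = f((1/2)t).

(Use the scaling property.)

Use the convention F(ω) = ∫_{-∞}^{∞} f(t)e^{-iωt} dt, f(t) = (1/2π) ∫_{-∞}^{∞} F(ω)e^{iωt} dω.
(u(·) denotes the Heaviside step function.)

F[g](ω) = \frac{i}{\omega + 5 i}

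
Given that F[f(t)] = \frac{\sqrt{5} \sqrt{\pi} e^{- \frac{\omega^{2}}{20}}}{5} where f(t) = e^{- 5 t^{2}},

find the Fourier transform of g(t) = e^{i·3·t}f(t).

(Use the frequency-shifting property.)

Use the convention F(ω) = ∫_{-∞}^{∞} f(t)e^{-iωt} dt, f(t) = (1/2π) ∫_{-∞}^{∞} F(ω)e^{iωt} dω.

F[g](ω) = \frac{\sqrt{5} \sqrt{\pi} e^{- \frac{\left(\omega - 3\right)^{2}}{20}}}{5}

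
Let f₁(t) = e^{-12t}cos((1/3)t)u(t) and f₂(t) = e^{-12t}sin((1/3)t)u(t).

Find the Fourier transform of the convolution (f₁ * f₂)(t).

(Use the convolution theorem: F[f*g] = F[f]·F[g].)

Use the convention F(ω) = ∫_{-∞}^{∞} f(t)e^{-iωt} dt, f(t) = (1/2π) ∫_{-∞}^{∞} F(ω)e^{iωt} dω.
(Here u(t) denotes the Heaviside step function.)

F[f₁*f₂](ω) = \frac{27 \left(i \omega + 12\right)}{\left(9 \left(i \omega + 12\right)^{2} + 1\right)^{2}}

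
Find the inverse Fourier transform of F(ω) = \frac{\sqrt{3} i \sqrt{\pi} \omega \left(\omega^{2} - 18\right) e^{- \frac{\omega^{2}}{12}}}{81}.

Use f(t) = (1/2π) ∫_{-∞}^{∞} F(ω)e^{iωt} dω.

f(t) = 8 t^{3} e^{- 3 t^{2}}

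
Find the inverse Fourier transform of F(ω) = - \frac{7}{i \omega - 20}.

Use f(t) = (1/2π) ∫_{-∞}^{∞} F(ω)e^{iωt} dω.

f(t) = 7 e^{20 t} u\left(- t\right)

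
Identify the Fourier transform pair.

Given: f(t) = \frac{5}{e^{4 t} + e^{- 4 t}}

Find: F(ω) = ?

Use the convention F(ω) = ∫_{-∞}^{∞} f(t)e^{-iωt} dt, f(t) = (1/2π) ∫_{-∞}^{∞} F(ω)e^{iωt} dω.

F(ω) = \frac{5 \pi}{8 \cosh{\left(\frac{\pi \omega}{8} \right)}}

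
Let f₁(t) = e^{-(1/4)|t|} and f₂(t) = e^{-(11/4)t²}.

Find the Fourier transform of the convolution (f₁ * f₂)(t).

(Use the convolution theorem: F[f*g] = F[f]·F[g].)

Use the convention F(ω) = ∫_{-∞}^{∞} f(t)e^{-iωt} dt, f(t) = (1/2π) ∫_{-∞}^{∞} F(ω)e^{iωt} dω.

F[f₁*f₂](ω) = \frac{16 \sqrt{11} \sqrt{\pi} e^{- \frac{\omega^{2}}{11}}}{11 \left(16 \omega^{2} + 1\right)}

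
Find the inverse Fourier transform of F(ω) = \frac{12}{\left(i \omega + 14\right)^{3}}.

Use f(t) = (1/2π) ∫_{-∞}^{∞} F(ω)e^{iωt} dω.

f(t) = 6 t^{2} e^{- 14 t} u\left(t\right)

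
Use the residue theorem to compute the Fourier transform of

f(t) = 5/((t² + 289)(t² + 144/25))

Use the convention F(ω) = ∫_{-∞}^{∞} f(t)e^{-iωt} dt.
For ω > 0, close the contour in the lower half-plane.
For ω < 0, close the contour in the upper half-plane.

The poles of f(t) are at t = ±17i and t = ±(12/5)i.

Let g(z) = f(z)e^{-iωz}; for large |z| the factor e^{-iωz} decays in the lower half-plane when ω > 0 and in the upper half-plane when ω < 0.

Case ω > 0 (lower half-plane, clockwise contour ⇒ F(ω) = -2πi·ΣRes):
  Res_{z = - 17 i} g(z) = - \frac{125 i e^{- 17 \omega}}{240754}
  Res_{z = - \frac{12 i}{5}} g(z) = \frac{625 i e^{- \frac{12 \omega}{5}}}{169944}
  F(ω) = -2πi·ΣRes = - \frac{125 \pi e^{- 17 \omega}}{120377} + \frac{625 \pi e^{- \frac{12 \omega}{5}}}{84972}

Case ω < 0 (upper half-plane, counterclockwise contour ⇒ F(ω) = +2πi·ΣRes):
  Res_{z = 17 i} g(z) = \frac{125 i e^{17 \omega}}{240754}
  Res_{z = \frac{12 i}{5}} g(z) = - \frac{625 i e^{\frac{12 \omega}{5}}}{169944}
  F(ω) = 2πi·ΣRes = \frac{125 \pi \left(85 e^{\frac{12 \omega}{5}} - 12 e^{17 \omega}\right)}{1444524}

Both cases combine into a single formula in |ω|:

F(ω) = - \frac{125 \pi e^{- 17 \left|{\omega}\right|}}{120377} + \frac{625 \pi e^{- \frac{12 \left|{\omega}\right|}{5}}}{84972}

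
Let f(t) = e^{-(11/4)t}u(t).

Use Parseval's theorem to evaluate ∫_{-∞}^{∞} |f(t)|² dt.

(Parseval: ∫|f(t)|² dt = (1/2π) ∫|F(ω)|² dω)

∫|f(t)|² dt = \frac{2}{11}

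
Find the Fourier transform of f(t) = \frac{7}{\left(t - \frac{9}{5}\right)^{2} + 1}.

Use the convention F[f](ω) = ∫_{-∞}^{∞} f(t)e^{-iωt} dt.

F(ω) = 7 \pi e^{- \frac{9 i \omega}{5} - \left|{\omega}\right|}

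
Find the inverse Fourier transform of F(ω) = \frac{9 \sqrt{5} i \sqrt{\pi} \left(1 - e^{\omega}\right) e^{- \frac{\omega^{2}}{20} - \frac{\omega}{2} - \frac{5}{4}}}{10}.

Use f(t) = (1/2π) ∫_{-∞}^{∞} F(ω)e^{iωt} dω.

f(t) = 9 e^{- 5 t^{2}} \sin{\left(5 t \right)}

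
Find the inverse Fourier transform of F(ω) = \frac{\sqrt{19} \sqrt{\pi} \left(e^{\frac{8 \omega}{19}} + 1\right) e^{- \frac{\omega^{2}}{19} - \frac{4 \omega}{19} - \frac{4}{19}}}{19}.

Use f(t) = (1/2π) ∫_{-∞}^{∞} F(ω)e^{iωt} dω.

f(t) = e^{- \frac{19 t^{2}}{4}} \cos{\left(2 t \right)}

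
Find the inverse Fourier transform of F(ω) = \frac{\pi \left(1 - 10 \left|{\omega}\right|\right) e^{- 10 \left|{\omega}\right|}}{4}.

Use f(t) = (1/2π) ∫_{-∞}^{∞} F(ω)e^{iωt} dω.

f(t) = \frac{5 t^{2}}{\left(t^{2} + 100\right)^{2}}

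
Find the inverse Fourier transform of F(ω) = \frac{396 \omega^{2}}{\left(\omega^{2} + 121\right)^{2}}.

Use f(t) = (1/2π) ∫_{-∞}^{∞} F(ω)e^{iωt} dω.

f(t) = 9 \left(1 - 11 \left|{t}\right|\right) e^{- 11 \left|{t}\right|}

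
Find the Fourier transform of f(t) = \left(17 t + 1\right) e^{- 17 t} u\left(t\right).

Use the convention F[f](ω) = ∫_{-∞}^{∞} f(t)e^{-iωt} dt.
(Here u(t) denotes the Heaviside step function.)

F(ω) = \frac{- i \omega - 34}{\omega^{2} - 34 i \omega - 289}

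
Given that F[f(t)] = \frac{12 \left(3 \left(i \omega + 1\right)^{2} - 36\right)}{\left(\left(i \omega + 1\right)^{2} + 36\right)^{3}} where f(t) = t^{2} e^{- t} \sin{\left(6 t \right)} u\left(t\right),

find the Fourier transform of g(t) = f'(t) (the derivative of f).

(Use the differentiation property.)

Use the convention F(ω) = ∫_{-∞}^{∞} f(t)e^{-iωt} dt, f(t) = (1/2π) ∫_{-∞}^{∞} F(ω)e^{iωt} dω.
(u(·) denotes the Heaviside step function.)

F[g](ω) = \frac{36 i \omega \left(\left(i \omega + 1\right)^{2} - 12\right)}{\left(\left(i \omega + 1\right)^{2} + 36\right)^{3}}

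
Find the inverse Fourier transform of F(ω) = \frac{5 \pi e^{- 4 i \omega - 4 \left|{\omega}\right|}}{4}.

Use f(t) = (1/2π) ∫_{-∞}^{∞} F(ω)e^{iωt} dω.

f(t) = \frac{5}{\left(t - 4\right)^{2} + 16}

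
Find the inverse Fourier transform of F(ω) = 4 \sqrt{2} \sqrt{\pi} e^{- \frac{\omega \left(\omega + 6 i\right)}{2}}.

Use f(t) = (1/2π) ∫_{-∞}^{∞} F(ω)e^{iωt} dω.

f(t) = 4 e^{- \frac{\left(t - 3\right)^{2}}{2}}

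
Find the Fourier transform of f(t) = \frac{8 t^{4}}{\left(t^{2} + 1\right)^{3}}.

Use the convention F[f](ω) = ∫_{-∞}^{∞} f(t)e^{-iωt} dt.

F(ω) = \pi \left(\omega^{2} - 5 \left|{\omega}\right| + 3\right) e^{- \left|{\omega}\right|}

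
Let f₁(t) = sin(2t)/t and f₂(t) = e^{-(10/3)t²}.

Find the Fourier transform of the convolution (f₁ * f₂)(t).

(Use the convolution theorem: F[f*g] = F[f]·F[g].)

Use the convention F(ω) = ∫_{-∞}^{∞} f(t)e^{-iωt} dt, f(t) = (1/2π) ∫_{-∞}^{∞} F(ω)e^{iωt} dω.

F[f₁*f₂](ω) = \begin{cases} \frac{\sqrt{30} \pi^{\frac{3}{2}} e^{- \frac{3 \omega^{2}}{40}}}{10} & \text{for}\: \omega > -2 \wedge \omega < 2 \\0 & \text{otherwise} \end{cases}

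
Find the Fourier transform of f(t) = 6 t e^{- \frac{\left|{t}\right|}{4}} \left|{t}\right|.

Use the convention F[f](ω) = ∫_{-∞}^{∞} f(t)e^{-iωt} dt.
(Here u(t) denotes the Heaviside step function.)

F(ω) = \frac{6144 i \omega \left(16 \omega^{2} - 3\right)}{\left(16 \omega^{2} + 1\right)^{3}}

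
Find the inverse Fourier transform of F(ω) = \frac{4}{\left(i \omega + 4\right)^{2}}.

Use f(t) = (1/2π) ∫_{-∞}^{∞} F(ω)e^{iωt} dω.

f(t) = 4 t e^{- 4 t} u\left(t\right)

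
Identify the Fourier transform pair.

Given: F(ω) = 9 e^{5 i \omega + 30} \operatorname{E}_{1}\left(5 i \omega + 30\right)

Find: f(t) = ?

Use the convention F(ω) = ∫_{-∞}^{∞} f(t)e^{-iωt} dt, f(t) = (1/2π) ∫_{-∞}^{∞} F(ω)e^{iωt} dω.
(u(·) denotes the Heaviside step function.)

f(t) = \frac{9 e^{- 6 t} u\left(t\right)}{t + 5}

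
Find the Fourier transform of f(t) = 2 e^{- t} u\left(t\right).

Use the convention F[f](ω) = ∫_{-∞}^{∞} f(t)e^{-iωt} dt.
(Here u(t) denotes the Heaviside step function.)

F(ω) = \frac{2}{i \omega + 1}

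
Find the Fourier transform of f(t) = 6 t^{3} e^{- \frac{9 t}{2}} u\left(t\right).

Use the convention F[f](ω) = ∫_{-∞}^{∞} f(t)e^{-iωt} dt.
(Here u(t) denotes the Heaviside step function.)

F(ω) = \frac{576}{\left(2 i \omega + 9\right)^{4}}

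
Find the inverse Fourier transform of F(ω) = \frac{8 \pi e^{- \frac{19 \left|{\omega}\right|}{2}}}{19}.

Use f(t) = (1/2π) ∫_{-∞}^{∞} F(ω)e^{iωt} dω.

f(t) = \frac{4}{t^{2} + \frac{361}{4}}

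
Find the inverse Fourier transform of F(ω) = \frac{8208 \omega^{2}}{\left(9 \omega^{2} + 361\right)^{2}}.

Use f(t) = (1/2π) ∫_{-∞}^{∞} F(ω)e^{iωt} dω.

f(t) = 4 \left(1 - \frac{19 \left|{t}\right|}{3}\right) e^{- \frac{19 \left|{t}\right|}{3}}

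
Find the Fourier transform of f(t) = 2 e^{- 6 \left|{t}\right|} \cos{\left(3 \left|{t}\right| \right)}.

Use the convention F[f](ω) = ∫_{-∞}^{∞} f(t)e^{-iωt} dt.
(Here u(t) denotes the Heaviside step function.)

F(ω) = \frac{24 \left(\omega^{2} + 45\right)}{\omega^{4} + 54 \omega^{2} + 2025}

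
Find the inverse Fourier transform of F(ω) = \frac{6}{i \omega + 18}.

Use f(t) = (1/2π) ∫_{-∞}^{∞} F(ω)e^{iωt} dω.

f(t) = 6 e^{- 18 t} u\left(t\right)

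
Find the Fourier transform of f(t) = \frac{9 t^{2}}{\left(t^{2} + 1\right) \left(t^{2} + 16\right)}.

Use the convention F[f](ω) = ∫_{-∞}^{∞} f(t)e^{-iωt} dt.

F(ω) = \frac{3 \pi \left(4 - e^{3 \left|{\omega}\right|}\right) e^{- 4 \left|{\omega}\right|}}{5}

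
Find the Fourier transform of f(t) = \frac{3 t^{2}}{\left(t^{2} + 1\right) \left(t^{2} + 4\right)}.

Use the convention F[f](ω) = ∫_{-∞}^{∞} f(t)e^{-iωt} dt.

F(ω) = \pi \left(2 - e^{\left|{\omega}\right|}\right) e^{- 2 \left|{\omega}\right|}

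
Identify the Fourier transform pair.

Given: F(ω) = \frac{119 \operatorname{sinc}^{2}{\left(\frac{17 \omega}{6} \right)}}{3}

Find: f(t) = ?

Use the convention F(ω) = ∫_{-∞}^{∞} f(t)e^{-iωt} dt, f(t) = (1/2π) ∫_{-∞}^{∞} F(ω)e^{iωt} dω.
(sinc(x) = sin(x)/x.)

f(t) = 7 \left(\begin{cases} 1 - \frac{3 \left|{t}\right|}{17} & \text{for}\: \left|{t}\right| < \frac{17}{3} \\0 & \text{otherwise} \end{cases}\right)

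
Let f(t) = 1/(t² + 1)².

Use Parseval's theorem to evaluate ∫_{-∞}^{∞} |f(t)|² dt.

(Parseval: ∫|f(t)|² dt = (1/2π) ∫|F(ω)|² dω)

∫|f(t)|² dt = \frac{5 \pi}{16}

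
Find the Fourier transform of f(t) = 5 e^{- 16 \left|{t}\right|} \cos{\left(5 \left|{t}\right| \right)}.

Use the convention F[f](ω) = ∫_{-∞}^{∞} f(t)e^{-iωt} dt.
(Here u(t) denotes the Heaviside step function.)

F(ω) = \frac{160 \left(\omega^{2} + 281\right)}{\omega^{4} + 462 \omega^{2} + 78961}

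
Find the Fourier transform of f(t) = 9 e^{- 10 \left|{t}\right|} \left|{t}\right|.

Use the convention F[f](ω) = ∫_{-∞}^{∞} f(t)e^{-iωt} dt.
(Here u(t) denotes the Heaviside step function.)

F(ω) = \frac{18 \left(100 - \omega^{2}\right)}{\left(\omega^{2} + 100\right)^{2}}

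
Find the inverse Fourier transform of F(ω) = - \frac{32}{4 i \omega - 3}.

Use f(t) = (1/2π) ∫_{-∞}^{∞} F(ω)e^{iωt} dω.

f(t) = 8 e^{\frac{3 t}{4}} u\left(- t\right)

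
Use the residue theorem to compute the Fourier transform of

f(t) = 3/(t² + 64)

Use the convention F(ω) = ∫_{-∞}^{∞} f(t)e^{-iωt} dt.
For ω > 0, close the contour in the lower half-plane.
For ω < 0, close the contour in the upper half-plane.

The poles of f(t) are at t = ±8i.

Let g(z) = f(z)e^{-iωz}; for large |z| the factor e^{-iωz} decays in the lower half-plane when ω > 0 and in the upper half-plane when ω < 0.

Case ω > 0 (lower half-plane, clockwise contour ⇒ F(ω) = -2πi·ΣRes):
  Res_{z = - 8 i} g(z) = \frac{3 i e^{- 8 \omega}}{16}
  F(ω) = -2πi·ΣRes = \frac{3 \pi e^{- 8 \omega}}{8}

Case ω < 0 (upper half-plane, counterclockwise contour ⇒ F(ω) = +2πi·ΣRes):
  Res_{z = 8 i} g(z) = - \frac{3 i e^{8 \omega}}{16}
  F(ω) = 2πi·ΣRes = \frac{3 \pi e^{8 \omega}}{8}

Both cases combine into a single formula in |ω|:

F(ω) = \frac{3 \pi e^{- 8 \left|{\omega}\right|}}{8}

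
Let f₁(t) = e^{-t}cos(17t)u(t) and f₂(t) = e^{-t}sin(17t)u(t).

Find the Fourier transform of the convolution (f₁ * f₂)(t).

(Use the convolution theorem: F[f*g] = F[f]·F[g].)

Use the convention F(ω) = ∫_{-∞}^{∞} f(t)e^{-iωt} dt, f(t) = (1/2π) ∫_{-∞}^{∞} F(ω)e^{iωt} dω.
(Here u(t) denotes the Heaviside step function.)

F[f₁*f₂](ω) = \frac{17 \left(i \omega + 1\right)}{\left(\left(i \omega + 1\right)^{2} + 289\right)^{2}}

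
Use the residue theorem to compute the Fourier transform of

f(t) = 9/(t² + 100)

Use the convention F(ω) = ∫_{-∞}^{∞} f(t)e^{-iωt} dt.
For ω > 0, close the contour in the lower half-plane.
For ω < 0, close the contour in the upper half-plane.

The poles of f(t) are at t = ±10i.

Let g(z) = f(z)e^{-iωz}; for large |z| the factor e^{-iωz} decays in the lower half-plane when ω > 0 and in the upper half-plane when ω < 0.

Case ω > 0 (lower half-plane, clockwise contour ⇒ F(ω) = -2πi·ΣRes):
  Res_{z = - 10 i} g(z) = \frac{9 i e^{- 10 \omega}}{20}
  F(ω) = -2πi·ΣRes = \frac{9 \pi e^{- 10 \omega}}{10}

Case ω < 0 (upper half-plane, counterclockwise contour ⇒ F(ω) = +2πi·ΣRes):
  Res_{z = 10 i} g(z) = - \frac{9 i e^{10 \omega}}{20}
  F(ω) = 2πi·ΣRes = \frac{9 \pi e^{10 \omega}}{10}

Both cases combine into a single formula in |ω|:

F(ω) = \frac{9 \pi e^{- 10 \left|{\omega}\right|}}{10}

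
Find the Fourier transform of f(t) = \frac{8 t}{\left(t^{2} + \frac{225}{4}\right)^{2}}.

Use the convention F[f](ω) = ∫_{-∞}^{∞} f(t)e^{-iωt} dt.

F(ω) = - \frac{8 i \pi \omega e^{- \frac{15 \left|{\omega}\right|}{2}}}{15}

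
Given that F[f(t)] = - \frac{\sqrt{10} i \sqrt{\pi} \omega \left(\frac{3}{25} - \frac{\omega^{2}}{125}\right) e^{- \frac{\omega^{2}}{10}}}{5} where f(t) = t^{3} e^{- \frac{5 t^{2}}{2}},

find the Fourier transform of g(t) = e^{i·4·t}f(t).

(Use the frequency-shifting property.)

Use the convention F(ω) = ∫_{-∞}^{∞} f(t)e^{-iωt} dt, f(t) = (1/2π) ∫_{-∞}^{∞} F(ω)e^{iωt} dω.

F[g](ω) = \frac{\sqrt{10} i \sqrt{\pi} \left(\omega - 4\right) \left(\left(\omega - 4\right)^{2} - 15\right) e^{- \frac{\left(\omega - 4\right)^{2}}{10}}}{625}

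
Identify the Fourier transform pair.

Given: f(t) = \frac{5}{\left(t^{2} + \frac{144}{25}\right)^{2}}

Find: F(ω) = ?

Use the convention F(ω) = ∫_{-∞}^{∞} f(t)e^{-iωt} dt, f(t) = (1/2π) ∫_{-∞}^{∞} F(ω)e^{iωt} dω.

F(ω) = \frac{125 \pi \left(12 \left|{\omega}\right| + 5\right) e^{- \frac{12 \left|{\omega}\right|}{5}}}{3456}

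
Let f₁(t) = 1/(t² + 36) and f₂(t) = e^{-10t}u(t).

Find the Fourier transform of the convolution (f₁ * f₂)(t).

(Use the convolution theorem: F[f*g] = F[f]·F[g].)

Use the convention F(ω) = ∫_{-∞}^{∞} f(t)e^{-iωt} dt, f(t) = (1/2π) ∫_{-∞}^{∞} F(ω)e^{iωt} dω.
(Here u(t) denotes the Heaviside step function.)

F[f₁*f₂](ω) = \frac{\pi e^{- 6 \left|{\omega}\right|}}{6 \left(i \omega + 10\right)}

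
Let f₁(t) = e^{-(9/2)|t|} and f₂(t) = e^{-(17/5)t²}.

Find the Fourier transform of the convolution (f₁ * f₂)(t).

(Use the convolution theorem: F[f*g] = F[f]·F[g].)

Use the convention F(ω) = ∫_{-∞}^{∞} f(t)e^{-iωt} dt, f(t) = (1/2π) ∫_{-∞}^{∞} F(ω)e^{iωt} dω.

F[f₁*f₂](ω) = \frac{36 \sqrt{85} \sqrt{\pi} e^{- \frac{5 \omega^{2}}{68}}}{17 \left(4 \omega^{2} + 81\right)}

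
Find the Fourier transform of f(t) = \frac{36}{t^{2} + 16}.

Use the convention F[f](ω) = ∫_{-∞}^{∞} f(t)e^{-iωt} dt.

F(ω) = 9 \pi e^{- 4 \left|{\omega}\right|}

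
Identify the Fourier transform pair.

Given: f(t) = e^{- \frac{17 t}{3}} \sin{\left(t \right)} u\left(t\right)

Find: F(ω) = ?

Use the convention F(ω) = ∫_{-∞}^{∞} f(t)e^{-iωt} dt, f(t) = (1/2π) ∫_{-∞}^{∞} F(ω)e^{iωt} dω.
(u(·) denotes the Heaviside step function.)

F(ω) = \frac{9}{\left(3 i \omega + 17\right)^{2} + 9}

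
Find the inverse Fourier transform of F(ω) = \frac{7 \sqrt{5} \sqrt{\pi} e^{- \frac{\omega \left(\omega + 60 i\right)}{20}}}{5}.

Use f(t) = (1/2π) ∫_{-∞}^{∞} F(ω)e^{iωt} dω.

f(t) = 7 e^{- 5 \left(t - 3\right)^{2}}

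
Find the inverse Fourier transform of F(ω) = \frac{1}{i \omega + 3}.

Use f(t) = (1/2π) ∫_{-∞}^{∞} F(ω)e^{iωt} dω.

f(t) = e^{- 3 t} u\left(t\right)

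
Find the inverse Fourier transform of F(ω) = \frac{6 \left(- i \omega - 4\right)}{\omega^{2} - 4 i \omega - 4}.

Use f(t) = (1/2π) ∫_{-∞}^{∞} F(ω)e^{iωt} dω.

f(t) = 6 \left(2 t + 1\right) e^{- 2 t} u\left(t\right)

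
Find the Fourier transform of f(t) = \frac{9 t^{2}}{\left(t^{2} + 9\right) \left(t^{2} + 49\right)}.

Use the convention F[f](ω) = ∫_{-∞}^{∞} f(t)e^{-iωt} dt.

F(ω) = \frac{9 \pi \left(7 - 3 e^{4 \left|{\omega}\right|}\right) e^{- 7 \left|{\omega}\right|}}{40}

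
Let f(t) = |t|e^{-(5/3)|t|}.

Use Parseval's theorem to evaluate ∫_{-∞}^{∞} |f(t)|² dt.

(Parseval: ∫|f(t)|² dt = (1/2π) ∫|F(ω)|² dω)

∫|f(t)|² dt = \frac{27}{250}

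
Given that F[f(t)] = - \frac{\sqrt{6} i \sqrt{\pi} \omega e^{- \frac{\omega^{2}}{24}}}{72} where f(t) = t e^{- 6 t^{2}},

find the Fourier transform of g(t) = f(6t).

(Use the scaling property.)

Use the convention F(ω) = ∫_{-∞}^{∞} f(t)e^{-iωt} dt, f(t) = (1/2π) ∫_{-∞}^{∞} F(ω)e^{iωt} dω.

F[g](ω) = - \frac{\sqrt{6} i \sqrt{\pi} \omega e^{- \frac{\omega^{2}}{864}}}{2592}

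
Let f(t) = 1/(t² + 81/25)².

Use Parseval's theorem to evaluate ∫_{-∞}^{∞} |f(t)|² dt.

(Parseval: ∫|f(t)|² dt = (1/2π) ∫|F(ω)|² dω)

∫|f(t)|² dt = \frac{390625 \pi}{76527504}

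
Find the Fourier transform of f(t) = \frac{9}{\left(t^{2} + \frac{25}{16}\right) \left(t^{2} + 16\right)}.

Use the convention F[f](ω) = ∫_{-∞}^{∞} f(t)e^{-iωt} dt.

F(ω) = - \frac{12 \pi e^{- 4 \left|{\omega}\right|}}{77} + \frac{192 \pi e^{- \frac{5 \left|{\omega}\right|}{4}}}{385}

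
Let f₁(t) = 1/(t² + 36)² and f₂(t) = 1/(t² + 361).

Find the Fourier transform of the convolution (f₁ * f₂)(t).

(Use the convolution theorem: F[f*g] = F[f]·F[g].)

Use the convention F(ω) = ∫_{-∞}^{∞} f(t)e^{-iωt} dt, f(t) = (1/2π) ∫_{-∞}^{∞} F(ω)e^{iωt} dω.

F[f₁*f₂](ω) = \frac{\pi^{2} \left(6 \left|{\omega}\right| + 1\right) e^{- 25 \left|{\omega}\right|}}{8208}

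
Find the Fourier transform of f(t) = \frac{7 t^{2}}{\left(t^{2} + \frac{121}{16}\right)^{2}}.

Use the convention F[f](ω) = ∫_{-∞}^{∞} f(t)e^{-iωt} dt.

F(ω) = \frac{7 \pi \left(4 - 11 \left|{\omega}\right|\right) e^{- \frac{11 \left|{\omega}\right|}{4}}}{22}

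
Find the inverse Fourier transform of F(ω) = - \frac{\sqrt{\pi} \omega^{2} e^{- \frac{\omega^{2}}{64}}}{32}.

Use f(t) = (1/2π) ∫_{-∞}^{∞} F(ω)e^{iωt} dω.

f(t) = 2 \left(64 t^{2} - 2\right) e^{- 16 t^{2}}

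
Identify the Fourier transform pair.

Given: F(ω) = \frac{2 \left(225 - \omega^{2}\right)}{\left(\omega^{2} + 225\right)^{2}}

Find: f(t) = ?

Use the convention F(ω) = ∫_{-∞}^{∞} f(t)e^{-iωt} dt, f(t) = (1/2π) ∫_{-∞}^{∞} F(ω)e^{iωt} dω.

f(t) = e^{- 15 \left|{t}\right|} \left|{t}\right|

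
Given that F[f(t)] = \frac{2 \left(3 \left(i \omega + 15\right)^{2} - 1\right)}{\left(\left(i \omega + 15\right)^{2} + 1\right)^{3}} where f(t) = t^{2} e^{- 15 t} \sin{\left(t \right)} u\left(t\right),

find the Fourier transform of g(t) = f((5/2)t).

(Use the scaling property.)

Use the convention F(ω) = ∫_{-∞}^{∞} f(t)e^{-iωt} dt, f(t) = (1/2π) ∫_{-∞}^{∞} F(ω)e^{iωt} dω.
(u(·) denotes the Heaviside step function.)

F[g](ω) = \frac{500 \left(3 \left(2 i \omega + 75\right)^{2} - 25\right)}{\left(\left(2 i \omega + 75\right)^{2} + 25\right)^{3}}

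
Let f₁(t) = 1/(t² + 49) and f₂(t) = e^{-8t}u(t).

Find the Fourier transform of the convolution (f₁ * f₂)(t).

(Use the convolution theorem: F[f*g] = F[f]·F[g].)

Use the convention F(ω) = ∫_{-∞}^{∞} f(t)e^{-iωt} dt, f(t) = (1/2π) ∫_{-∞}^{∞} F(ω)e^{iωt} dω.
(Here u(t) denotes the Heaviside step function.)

F[f₁*f₂](ω) = \frac{\pi e^{- 7 \left|{\omega}\right|}}{7 \left(i \omega + 8\right)}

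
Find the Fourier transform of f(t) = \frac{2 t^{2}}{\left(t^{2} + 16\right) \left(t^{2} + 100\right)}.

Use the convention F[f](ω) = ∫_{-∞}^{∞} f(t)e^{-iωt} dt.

F(ω) = \frac{\pi \left(5 - 2 e^{6 \left|{\omega}\right|}\right) e^{- 10 \left|{\omega}\right|}}{21}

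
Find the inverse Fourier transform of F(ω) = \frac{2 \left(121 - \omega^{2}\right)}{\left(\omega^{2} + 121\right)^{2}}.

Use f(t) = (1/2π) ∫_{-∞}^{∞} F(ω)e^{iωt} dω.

f(t) = e^{- 11 \left|{t}\right|} \left|{t}\right|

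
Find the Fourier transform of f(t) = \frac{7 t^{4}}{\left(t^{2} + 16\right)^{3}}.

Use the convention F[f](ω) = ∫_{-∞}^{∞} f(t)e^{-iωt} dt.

F(ω) = \frac{7 \pi \left(16 \omega^{2} - 20 \left|{\omega}\right| + 3\right) e^{- 4 \left|{\omega}\right|}}{32}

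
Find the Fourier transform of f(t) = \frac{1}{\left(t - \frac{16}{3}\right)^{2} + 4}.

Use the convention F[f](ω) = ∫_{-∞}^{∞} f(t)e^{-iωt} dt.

F(ω) = \frac{\pi e^{- \frac{16 i \omega}{3} - 2 \left|{\omega}\right|}}{2}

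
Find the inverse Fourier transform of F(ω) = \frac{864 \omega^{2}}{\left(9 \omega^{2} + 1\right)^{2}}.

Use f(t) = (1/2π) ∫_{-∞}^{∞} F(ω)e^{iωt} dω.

f(t) = 8 \left(1 - \frac{\left|{t}\right|}{3}\right) e^{- \frac{\left|{t}\right|}{3}}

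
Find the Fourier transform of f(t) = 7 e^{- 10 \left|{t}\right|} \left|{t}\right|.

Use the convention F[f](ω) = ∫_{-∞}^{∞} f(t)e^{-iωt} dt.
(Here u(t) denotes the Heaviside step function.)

F(ω) = \frac{14 \left(100 - \omega^{2}\right)}{\left(\omega^{2} + 100\right)^{2}}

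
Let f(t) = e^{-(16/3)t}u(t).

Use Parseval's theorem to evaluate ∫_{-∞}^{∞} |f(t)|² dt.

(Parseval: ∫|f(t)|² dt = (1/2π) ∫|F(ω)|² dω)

∫|f(t)|² dt = \frac{3}{32}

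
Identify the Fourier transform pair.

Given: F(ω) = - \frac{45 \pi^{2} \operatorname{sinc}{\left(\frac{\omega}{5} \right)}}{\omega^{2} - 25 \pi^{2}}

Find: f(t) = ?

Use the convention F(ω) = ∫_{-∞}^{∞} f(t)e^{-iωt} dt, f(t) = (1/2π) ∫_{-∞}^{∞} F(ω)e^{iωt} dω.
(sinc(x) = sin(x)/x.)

f(t) = 9 \left(\begin{cases} \frac{\cos{\left(5 \pi t \right)}}{2} + \frac{1}{2} & \text{for}\: \left|{t}\right| < \frac{1}{5} \\0 & \text{otherwise} \end{cases}\right)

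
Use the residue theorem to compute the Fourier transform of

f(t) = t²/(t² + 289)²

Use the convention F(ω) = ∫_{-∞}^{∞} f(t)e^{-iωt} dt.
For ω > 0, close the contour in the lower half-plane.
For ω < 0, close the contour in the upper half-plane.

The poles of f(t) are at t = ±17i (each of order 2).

Let g(z) = f(z)e^{-iωz}; for large |z| the factor e^{-iωz} decays in the lower half-plane when ω > 0 and in the upper half-plane when ω < 0.

Case ω > 0 (lower half-plane, clockwise contour ⇒ F(ω) = -2πi·ΣRes):
  Res_{z = - 17 i} g(z) = \frac{i \left(1 - 17 \omega\right) e^{- 17 \omega}}{68} (pole of order 2)
  F(ω) = -2πi·ΣRes = \frac{\pi \left(1 - 17 \omega\right) e^{- 17 \omega}}{34}

Case ω < 0 (upper half-plane, counterclockwise contour ⇒ F(ω) = +2πi·ΣRes):
  Res_{z = 17 i} g(z) = \frac{i \left(- 17 \omega - 1\right) e^{17 \omega}}{68} (pole of order 2)
  F(ω) = 2πi·ΣRes = \frac{\pi \left(17 \omega + 1\right) e^{17 \omega}}{34}

Both cases combine into a single formula in |ω|:

F(ω) = \frac{\pi \left(1 - 17 \left|{\omega}\right|\right) e^{- 17 \left|{\omega}\right|}}{34}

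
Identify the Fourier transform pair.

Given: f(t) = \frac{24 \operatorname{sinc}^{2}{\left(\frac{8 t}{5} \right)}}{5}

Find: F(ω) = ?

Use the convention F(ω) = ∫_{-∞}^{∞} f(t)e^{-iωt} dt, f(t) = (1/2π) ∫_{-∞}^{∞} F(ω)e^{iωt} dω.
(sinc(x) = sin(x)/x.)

F(ω) = \begin{cases} \frac{3 \pi \left(16 - 5 \left|{\omega}\right|\right)}{16} & \text{for}\: \omega > - \frac{16}{5} \wedge \omega < \frac{16}{5} \\0 & \text{otherwise} \end{cases}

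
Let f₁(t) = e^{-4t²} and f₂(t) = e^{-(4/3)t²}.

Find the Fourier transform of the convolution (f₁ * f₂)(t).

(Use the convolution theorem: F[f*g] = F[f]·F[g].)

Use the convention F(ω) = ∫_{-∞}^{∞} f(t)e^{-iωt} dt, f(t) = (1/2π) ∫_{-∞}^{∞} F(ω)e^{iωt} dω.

F[f₁*f₂](ω) = \frac{\sqrt{3} \pi e^{- \frac{\omega^{2}}{4}}}{4}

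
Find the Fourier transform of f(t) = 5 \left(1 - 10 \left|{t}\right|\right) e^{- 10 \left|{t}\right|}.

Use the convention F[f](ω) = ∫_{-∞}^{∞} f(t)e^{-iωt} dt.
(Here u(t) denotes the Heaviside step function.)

F(ω) = \frac{200 \omega^{2}}{\left(\omega^{2} + 100\right)^{2}}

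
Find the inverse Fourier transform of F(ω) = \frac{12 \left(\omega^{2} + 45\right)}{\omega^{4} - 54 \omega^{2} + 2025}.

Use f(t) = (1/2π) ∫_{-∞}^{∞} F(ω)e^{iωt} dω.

f(t) = 2 e^{- 3 \left|{t}\right|} \cos{\left(6 \left|{t}\right| \right)}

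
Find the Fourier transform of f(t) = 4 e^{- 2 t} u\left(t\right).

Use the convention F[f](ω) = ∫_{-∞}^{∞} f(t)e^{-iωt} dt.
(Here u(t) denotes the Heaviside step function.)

F(ω) = \frac{4}{i \omega + 2}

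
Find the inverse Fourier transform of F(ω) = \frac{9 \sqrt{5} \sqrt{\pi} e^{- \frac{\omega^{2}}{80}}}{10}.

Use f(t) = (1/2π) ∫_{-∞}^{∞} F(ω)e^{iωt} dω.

f(t) = 9 e^{- 20 t^{2}}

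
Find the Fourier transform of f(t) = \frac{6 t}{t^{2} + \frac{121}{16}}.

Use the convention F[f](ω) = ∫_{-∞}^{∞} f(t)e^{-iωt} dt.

F(ω) = - 6 i \pi e^{- \frac{11 \left|{\omega}\right|}{4}} \operatorname{sign}{\left(\omega \right)}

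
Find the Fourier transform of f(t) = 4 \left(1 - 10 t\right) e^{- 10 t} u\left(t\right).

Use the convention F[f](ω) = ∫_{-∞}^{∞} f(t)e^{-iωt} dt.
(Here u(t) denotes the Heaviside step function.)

F(ω) = \frac{4 i \omega}{- \omega^{2} + 20 i \omega + 100}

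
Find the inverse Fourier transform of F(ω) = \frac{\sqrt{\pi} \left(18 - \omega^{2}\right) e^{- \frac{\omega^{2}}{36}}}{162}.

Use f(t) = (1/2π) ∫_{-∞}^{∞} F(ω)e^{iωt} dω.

f(t) = 6 t^{2} e^{- 9 t^{2}}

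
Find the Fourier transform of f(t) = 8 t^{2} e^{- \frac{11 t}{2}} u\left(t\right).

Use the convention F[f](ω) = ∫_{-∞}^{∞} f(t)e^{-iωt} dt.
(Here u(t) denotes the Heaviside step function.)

F(ω) = \frac{128}{\left(2 i \omega + 11\right)^{3}}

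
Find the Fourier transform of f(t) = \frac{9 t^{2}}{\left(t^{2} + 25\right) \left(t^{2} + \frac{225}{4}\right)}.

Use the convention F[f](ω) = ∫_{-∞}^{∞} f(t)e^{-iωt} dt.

F(ω) = - \frac{36 \pi e^{- 5 \left|{\omega}\right|}}{25} + \frac{54 \pi e^{- \frac{15 \left|{\omega}\right|}{2}}}{25}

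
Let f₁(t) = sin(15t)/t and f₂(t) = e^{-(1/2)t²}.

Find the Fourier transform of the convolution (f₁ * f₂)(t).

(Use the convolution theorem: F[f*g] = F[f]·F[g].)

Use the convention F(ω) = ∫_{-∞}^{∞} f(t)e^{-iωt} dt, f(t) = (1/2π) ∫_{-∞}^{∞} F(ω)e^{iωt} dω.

F[f₁*f₂](ω) = \begin{cases} \sqrt{2} \pi^{\frac{3}{2}} e^{- \frac{\omega^{2}}{2}} & \text{for}\: \omega > -15 \wedge \omega < 15 \\0 & \text{otherwise} \end{cases}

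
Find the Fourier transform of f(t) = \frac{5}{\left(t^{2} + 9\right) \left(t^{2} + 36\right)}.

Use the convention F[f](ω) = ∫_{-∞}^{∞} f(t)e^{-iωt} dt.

F(ω) = \frac{5 \pi \left(2 e^{3 \left|{\omega}\right|} - 1\right) e^{- 6 \left|{\omega}\right|}}{162}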